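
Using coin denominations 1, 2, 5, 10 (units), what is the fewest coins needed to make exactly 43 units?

Use the largest denomination that fits, subtract, and repeat.
43 = 4×10 + 1×2 + 1×1
Total coins = 4 + 1 + 1 = 6

6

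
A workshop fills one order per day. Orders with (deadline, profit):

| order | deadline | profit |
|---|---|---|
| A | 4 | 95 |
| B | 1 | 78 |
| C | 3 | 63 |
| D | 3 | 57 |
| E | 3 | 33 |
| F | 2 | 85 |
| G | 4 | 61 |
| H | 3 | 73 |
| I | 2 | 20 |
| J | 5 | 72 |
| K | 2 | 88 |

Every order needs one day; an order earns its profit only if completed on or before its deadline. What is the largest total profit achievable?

413

Profit order: A=95 K=88 F=85 B=78 H=73 J=72 C=63 G=61 D=57 E=33 I=20
Assign: A→slot 4, K→slot 2, F→slot 1, B skipped, H→slot 3, J→slot 5, C skipped, G skipped, D skipped, E skipped, I skipped.
Slots: [1:F] [2:K] [3:H] [4:A] [5:J]
Profit = 85 + 88 + 73 + 95 + 72 = 413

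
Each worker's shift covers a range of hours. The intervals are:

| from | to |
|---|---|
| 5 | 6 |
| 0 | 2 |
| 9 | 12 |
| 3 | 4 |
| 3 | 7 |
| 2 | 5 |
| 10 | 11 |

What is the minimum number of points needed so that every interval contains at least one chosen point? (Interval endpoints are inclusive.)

4

By right end: [0,2]  [3,4]  [2,5]  [5,6]  [3,7]  [10,11]  [9,12]
[0,2] uncovered → point at 2; [3,4] uncovered → point at 4; [5,6] uncovered → point at 6; [10,11] uncovered → point at 11.
Points: 2, 4, 6, 11 (4 total).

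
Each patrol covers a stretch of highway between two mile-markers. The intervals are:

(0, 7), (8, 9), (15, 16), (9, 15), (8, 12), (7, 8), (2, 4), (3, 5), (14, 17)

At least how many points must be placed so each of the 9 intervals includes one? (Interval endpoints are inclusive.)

3

Sort by right endpoint; whenever an interval is uncovered, place a point at its right end.
Sorted: [2,4] [3,5] [0,7] [7,8] [8,9] [8,12] [9,15] [15,16] [14,17]
{[2,4],[3,5],[0,7]} hit by 4; {[7,8],[8,9],[8,12]} hit by 8; {[9,15],[15,16],[14,17]} hit by 15.
Points: 4, 8, 15 (3 total).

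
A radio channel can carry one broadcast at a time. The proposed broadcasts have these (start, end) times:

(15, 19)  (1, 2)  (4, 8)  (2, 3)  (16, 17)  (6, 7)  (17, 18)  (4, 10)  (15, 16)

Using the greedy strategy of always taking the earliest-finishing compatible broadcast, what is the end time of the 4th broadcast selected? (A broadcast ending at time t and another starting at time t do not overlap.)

16

Sorted by end: (1,2)  (2,3)  (6,7)  (4,8)  (4,10)  (15,16)  (16,17)  (17,18)  (15,19)
take (1,2); take (2,3); take (6,7); take (15,16); take (16,17); take (17,18); skip (15,19).
Selected: (1,2) (2,3) (6,7) (15,16) (16,17) (17,18)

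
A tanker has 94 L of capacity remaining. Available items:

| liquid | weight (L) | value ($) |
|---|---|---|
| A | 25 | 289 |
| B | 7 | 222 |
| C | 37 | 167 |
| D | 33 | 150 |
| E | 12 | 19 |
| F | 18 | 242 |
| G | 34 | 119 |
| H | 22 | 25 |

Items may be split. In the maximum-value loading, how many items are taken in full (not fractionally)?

Sort by value per unit weight and fill in that order.
Ratios (sorted): B 31.71, F 13.44, A 11.56, D 4.55, C 4.51, G 3.50, E 1.58, H 1.14
take B (7 @ 222); take F (18 @ 242); take A (25 @ 289); take D (33 @ 150); take 11/37 of C → 49.65. Capacity used 94/94.
4 item(s) taken whole; one partial (take 11/37 of C).

4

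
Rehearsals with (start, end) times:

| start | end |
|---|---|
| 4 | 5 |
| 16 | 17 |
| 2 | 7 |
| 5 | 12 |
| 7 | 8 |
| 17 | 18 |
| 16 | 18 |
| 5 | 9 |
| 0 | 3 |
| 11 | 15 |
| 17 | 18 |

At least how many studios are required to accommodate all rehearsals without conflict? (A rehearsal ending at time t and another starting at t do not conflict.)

3

The answer is the maximum number of intervals overlapping at any instant.
starts: [0, 2, 4, 5, 5, 7, 11, 16, 16, 17, 17]
ends:   [3, 5, 7, 8, 9, 12, 15, 17, 18, 18, 18]
s0→1 s2→2 e3→1 s4→2 e5→1 s5→2 s5→3  — peak 3.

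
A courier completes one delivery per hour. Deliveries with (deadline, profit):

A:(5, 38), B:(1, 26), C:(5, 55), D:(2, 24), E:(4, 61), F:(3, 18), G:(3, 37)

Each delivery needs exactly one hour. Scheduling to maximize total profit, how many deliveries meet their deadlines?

By profit: E(d4,61), C(d5,55), A(d5,38), G(d3,37), B(d1,26), D(d2,24), F(d3,18)
E→slot 4; C→slot 5; A→slot 3; G→slot 2; B→slot 1; D skipped; F skipped.
5 of 7 scheduled.

5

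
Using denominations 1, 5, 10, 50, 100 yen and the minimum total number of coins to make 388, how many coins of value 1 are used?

3

Use the largest denomination that fits, subtract, and repeat.
388 = 3×100 + 1×50 + 3×10 + 1×5 + 3×1
Count of 1: 3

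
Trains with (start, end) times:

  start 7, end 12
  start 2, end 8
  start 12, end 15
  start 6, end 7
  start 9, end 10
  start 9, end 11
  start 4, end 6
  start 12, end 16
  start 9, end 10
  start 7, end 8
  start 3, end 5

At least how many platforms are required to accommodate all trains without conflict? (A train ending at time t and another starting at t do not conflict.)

4

The answer is the maximum number of intervals overlapping at any instant.
starts: [2, 3, 4, 6, 7, 7, 9, 9, 9, 12, 12]
ends:   [5, 6, 7, 8, 8, 10, 10, 11, 12, 15, 16]
s2→1 s3→2 s4→3 e5→2 e6→1 s6→2 e7→1 s7→2 s7→3 e8→2 e8→1 s9→2 s9→3 s9→4  — peak 4.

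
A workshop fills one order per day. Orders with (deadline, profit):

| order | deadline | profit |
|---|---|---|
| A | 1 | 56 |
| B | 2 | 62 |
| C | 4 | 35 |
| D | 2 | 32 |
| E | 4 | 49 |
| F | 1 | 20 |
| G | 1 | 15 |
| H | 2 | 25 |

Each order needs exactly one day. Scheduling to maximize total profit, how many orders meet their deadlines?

4

Take jobs in profit order; each goes to the latest open slot no later than its deadline.
Profit order: B=62 A=56 E=49 C=35 D=32 H=25 F=20 G=15
Assign: B→slot 2, A→slot 1, E→slot 4, C→slot 3, D skipped, H skipped, F skipped, G skipped.
Slots: [1:A] [2:B] [3:C] [4:E]
4 of 8 scheduled.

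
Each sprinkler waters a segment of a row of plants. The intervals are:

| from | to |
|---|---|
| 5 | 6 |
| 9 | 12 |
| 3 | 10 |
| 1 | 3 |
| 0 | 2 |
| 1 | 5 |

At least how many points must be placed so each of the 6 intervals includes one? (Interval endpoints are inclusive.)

3

Process intervals by earliest right end; each time one isn't hit yet, stab at its right endpoint.
Sorted: [0,2] [1,3] [1,5] [5,6] [3,10] [9,12]
{[0,2],[1,3],[1,5]} hit by 2; {[5,6],[3,10]} hit by 6; {[9,12]} hit by 12.
Points: 2, 6, 12 (3 total).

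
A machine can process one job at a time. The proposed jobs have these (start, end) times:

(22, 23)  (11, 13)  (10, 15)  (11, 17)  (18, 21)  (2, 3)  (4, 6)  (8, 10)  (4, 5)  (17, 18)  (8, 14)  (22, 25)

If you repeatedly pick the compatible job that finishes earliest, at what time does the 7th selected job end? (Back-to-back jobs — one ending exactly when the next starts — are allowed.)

23

Greedy by earliest finish: after sorting by end time, pick each interval compatible with the last pick.
Sorted by end: (2,3)  (4,5)  (4,6)  (8,10)  (11,13)  (8,14)  (10,15)  (11,17)  (17,18)  (18,21)  (22,23)  (22,25)
take (2,3); take (4,5); take (8,10); take (11,13); skip (10,15); take (17,18); take (18,21); take (22,23).
Selected: (2,3) (4,5) (8,10) (11,13) (17,18) (18,21) (22,23)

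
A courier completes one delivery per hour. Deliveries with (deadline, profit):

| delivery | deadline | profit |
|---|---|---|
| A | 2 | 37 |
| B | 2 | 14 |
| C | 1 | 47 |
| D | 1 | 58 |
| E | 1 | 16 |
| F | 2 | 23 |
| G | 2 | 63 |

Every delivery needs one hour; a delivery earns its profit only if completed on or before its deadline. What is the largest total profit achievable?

121

Sort by profit descending; place each in the latest free slot ≤ its deadline.
Profit order: G=63 D=58 C=47 A=37 F=23 E=16 B=14
Assign: G→slot 2, D→slot 1, C skipped, A skipped, F skipped, E skipped, B skipped.
Slots: [1:D] [2:G]
Profit = 58 + 63 = 121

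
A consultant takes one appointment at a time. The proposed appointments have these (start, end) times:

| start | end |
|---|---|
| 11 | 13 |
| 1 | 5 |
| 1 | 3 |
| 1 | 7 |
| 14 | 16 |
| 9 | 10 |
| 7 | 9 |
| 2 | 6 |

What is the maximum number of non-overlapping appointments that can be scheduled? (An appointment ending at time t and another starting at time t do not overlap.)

Order by finish time; keep every interval that doesn't clash with the previous kept one.
Sorted by end: (1,3)  (1,5)  (2,6)  (1,7)  (7,9)  (9,10)  (11,13)  (14,16)
take (1,3); skip (1,5); take (7,9); take (9,10); take (11,13); take (14,16).
Selected 5 appointments.

5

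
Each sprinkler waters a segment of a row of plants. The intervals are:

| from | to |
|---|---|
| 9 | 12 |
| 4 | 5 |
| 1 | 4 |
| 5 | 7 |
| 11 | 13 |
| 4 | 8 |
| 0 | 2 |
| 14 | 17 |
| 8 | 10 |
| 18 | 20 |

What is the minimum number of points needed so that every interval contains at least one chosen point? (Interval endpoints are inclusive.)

Sorted: [0,2] [1,4] [4,5] [5,7] [4,8] [8,10] [9,12] [11,13] [14,17] [18,20]
{[0,2],[1,4]} hit by 2; {[4,5],[5,7],[4,8]} hit by 5; {[8,10],[9,12]} hit by 10; {[11,13]} hit by 13; {[14,17]} hit by 17; {[18,20]} hit by 20.
Points: 2, 5, 10, 13, 17, 20 (6 total).

6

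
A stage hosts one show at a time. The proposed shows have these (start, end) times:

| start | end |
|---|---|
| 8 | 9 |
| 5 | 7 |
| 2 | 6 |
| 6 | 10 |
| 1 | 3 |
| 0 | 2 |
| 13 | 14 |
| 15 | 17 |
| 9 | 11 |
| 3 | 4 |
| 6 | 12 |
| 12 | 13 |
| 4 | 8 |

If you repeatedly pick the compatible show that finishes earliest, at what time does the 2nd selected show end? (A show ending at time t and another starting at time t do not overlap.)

4

Sorted by end: (0,2)  (1,3)  (3,4)  (2,6)  (5,7)  (4,8)  (8,9)  (6,10)  (9,11)  (6,12)  (12,13)  (13,14)  (15,17)
take (0,2); take (3,4); take (5,7); skip (4,8); take (8,9); take (9,11); take (12,13); take (13,14); take (15,17).
Selected: (0,2) (3,4) (5,7) (8,9) (9,11) (12,13) (13,14) (15,17)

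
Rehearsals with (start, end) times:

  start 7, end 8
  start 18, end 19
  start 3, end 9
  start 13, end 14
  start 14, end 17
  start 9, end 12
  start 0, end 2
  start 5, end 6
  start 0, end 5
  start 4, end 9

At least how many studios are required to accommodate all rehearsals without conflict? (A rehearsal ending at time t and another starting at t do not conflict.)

The answer is the maximum number of intervals overlapping at any instant.
Events (time:±→running): 0:+→1 0:+→2 2:-→1 3:+→2 4:+→3 … peak 3.

3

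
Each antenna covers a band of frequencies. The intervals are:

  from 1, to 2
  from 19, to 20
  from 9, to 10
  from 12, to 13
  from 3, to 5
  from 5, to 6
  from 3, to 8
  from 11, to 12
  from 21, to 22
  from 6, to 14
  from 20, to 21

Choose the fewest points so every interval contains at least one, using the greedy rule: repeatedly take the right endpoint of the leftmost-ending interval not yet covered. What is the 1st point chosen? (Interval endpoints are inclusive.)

Process intervals by earliest right end; each time one isn't hit yet, stab at its right endpoint.
By right end: [1,2]  [3,5]  [5,6]  [3,8]  [9,10]  [11,12]  [12,13]  [6,14]  [19,20]  [20,21]  [21,22]
[1,2] uncovered → point at 2; [3,5] uncovered → point at 5; [9,10] uncovered → point at 10; [11,12] uncovered → point at 12; [19,20] uncovered → point at 20; [21,22] uncovered → point at 22.
Points: 2, 5, 10, 12, 20, 22 (6 total).

2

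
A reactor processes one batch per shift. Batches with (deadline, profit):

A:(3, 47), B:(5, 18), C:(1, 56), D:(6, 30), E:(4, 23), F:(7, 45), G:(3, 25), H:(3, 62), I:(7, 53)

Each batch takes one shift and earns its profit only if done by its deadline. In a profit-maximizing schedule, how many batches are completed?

7

Take jobs in profit order; each goes to the latest open slot no later than its deadline.
Profit order: H=62 C=56 I=53 A=47 F=45 D=30 G=25 E=23 B=18
Assign: H→slot 3, C→slot 1, I→slot 7, A→slot 2, F→slot 6, D→slot 5, G skipped, E→slot 4, B skipped.
Slots: [1:C] [2:A] [3:H] [4:E] [5:D] [6:F] [7:I]
7 of 9 scheduled.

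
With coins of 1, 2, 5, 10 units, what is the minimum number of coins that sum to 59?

59 − 5×10→9 − 1×5→4 − 2×2→0
Total coins = 5 + 1 + 2 = 8

8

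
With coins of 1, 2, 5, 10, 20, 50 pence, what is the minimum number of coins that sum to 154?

5

154 = 3×50 + 2×2
Total coins = 3 + 2 = 5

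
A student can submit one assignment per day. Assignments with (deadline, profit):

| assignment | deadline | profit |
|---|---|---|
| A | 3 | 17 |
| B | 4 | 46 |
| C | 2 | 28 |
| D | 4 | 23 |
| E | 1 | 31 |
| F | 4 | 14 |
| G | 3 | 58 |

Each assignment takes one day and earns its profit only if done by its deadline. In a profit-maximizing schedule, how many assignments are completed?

4

Take jobs in profit order; each goes to the latest open slot no later than its deadline.
By profit: G(d3,58), B(d4,46), E(d1,31), C(d2,28), D(d4,23), A(d3,17), F(d4,14)
G→slot 3; B→slot 4; E→slot 1; C→slot 2; D skipped; A skipped; F skipped.
4 of 7 scheduled.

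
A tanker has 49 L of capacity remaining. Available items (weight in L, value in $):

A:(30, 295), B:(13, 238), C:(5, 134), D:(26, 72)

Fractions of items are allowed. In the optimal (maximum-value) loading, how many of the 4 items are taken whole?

Sort by value per unit weight and fill in that order.
Ratios (sorted): C 26.80, B 18.31, A 9.83, D 2.77
take C (5 @ 134); take B (13 @ 238); take A (30 @ 295); take 1/26 of D → 2.77. Capacity used 49/49.
3 item(s) taken whole; one partial (take 1/26 of D).

3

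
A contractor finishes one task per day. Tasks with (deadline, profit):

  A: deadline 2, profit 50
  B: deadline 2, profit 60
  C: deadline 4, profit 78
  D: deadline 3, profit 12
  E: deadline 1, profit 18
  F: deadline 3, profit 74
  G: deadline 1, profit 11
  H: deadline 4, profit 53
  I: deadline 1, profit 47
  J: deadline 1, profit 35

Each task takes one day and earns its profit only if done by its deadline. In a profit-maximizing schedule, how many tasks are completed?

Take jobs in profit order; each goes to the latest open slot no later than its deadline.
By profit: C(d4,78), F(d3,74), B(d2,60), H(d4,53), A(d2,50), I(d1,47), J(d1,35), E(d1,18), D(d3,12), G(d1,11)
C→slot 4; F→slot 3; B→slot 2; H→slot 1; A skipped; I skipped; J skipped; E skipped; D skipped; G skipped.
4 of 10 scheduled.

4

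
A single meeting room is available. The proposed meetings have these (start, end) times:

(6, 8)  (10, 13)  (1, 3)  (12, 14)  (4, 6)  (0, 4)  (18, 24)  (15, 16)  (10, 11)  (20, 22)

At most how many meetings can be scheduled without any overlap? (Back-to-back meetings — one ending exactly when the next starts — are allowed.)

7

Sorted by end: (1,3)  (0,4)  (4,6)  (6,8)  (10,11)  (10,13)  (12,14)  (15,16)  (20,22)  (18,24)
take (1,3); take (4,6); take (6,8); take (10,11); skip (10,13); take (12,14); take (15,16); take (20,22); skip (18,24).
Selected 7 meetings.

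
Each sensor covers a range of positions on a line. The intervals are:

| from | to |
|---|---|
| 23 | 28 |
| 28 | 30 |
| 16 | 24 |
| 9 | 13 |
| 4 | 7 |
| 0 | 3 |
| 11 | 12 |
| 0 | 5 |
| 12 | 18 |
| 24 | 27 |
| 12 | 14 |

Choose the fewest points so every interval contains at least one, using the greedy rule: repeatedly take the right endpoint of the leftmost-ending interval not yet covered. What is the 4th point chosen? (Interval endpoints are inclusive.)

24

Process intervals by earliest right end; each time one isn't hit yet, stab at its right endpoint.
By right end: [0,3]  [0,5]  [4,7]  [11,12]  [9,13]  [12,14]  [12,18]  [16,24]  [24,27]  [23,28]  [28,30]
[0,3] uncovered → point at 3; [4,7] uncovered → point at 7; [11,12] uncovered → point at 12; [16,24] uncovered → point at 24; [28,30] uncovered → point at 30.
Points: 3, 7, 12, 24, 30 (5 total).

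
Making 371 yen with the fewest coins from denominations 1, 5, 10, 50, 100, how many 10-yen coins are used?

Use the largest denomination that fits, subtract, and repeat.
371 = 3×100 + 1×50 + 2×10 + 1×1
Count of 10: 2

2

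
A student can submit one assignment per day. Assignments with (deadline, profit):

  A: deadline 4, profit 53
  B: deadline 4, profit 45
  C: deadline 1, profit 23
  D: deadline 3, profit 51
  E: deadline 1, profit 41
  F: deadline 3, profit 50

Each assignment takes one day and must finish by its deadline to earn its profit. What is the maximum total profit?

Take jobs in profit order; each goes to the latest open slot no later than its deadline.
By profit: A(d4,53), D(d3,51), F(d3,50), B(d4,45), E(d1,41), C(d1,23)
A→slot 4; D→slot 3; F→slot 2; B→slot 1; E skipped; C skipped.
Profit = 45 + 50 + 51 + 53 = 199

199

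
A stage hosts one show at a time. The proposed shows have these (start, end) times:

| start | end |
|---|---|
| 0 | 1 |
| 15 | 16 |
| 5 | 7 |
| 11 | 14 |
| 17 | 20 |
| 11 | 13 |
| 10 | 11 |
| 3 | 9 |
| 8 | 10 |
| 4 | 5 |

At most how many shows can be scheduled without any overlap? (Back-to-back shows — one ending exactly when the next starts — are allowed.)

8

Greedy by earliest finish: after sorting by end time, pick each interval compatible with the last pick.
Sorted by end: (0,1)  (4,5)  (5,7)  (3,9)  (8,10)  (10,11)  (11,13)  (11,14)  (15,16)  (17,20)
take (0,1); take (4,5); take (5,7); skip (3,9); take (8,10); take (10,11); take (11,13); skip (11,14); take (15,16); take (17,20).
Selected 8 shows.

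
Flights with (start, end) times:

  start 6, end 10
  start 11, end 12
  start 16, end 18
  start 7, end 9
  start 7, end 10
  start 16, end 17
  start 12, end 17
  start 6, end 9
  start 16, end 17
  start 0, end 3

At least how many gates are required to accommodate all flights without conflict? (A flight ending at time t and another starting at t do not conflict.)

The answer is the maximum number of intervals overlapping at any instant.
Events (time:±→running): 0:+→1 3:-→0 6:+→1 6:+→2 7:+→3 7:+→4 … peak 4.

4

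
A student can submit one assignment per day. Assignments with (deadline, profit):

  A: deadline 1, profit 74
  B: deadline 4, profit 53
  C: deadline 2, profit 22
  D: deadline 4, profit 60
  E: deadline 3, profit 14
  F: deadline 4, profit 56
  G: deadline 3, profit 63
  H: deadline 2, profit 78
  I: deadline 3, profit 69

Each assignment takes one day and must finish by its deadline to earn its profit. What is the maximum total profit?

281

Sort by profit descending; place each in the latest free slot ≤ its deadline.
By profit: H(d2,78), A(d1,74), I(d3,69), G(d3,63), D(d4,60), F(d4,56), B(d4,53), C(d2,22), E(d3,14)
H→slot 2; A→slot 1; I→slot 3; G skipped; D→slot 4; F skipped; B skipped; C skipped; E skipped.
Profit = 74 + 78 + 69 + 60 = 281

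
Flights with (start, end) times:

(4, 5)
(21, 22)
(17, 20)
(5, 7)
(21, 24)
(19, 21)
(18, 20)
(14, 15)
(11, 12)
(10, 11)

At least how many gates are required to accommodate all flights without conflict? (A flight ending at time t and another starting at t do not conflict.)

starts: [4, 5, 10, 11, 14, 17, 18, 19, 21, 21]
ends:   [5, 7, 11, 12, 15, 20, 20, 21, 22, 24]
s4→1 e5→0 s5→1 e7→0 s10→1 e11→0 s11→1 e12→0 s14→1 e15→0 s17→1 s18→2 s19→3  — peak 3.

3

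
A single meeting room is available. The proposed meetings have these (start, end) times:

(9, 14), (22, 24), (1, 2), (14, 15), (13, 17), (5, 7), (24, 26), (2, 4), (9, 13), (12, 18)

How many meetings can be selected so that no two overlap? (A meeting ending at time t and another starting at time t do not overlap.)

By end time: (1,2), (2,4), (5,7), (9,13), (9,14), (14,15), (13,17), (12,18), (22,24), (24,26).
Pick (1,2); next start ≥ 2 → (2,4); next start ≥ 4 → (5,7); next start ≥ 7 → (9,13); next start ≥ 13 → (14,15); next start ≥ 15 → (22,24); next start ≥ 24 → (24,26).
Selected 7 meetings.

7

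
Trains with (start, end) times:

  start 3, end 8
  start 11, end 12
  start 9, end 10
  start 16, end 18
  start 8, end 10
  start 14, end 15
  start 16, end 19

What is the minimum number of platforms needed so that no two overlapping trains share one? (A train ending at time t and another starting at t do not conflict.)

2

The answer is the maximum number of intervals overlapping at any instant.
Events (time:±→running): 3:+→1 8:-→0 8:+→1 9:+→2 … peak 2.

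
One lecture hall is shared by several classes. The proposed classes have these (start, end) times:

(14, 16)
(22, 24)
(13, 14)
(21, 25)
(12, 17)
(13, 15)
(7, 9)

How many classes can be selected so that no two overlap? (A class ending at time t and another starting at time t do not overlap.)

Sorted by end: (7,9)  (13,14)  (13,15)  (14,16)  (12,17)  (22,24)  (21,25)
take (7,9); take (13,14); take (14,16); skip (12,17); take (22,24).
Selected 4 classes.

4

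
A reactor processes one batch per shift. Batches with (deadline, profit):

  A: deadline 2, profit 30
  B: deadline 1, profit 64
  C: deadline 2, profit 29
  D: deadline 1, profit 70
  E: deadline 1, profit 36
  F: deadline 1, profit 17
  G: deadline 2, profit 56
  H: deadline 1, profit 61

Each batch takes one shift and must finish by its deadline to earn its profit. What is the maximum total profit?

126

Take jobs in profit order; each goes to the latest open slot no later than its deadline.
Profit order: D=70 B=64 H=61 G=56 E=36 A=30 C=29 F=17
Assign: D→slot 1, B skipped, H skipped, G→slot 2, E skipped, A skipped, C skipped, F skipped.
Slots: [1:D] [2:G]
Profit = 70 + 56 = 126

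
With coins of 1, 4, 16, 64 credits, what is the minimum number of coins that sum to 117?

6

117 − 1×64→53 − 3×16→5 − 1×4→1 − 1×1→0
Total coins = 1 + 3 + 1 + 1 = 6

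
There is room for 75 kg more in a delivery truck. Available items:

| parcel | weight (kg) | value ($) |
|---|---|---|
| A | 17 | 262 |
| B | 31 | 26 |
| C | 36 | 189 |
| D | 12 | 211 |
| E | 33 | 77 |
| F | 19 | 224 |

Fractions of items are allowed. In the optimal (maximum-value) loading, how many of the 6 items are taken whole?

3

Order: D (211/12=17.58) > A (262/17=15.41) > F (224/19=11.79) > C (189/36=5.25) > E (77/33=2.33) > B (26/31=0.84)
Fill: take D (12 @ 211) → take A (17 @ 262) → take F (19 @ 224) → take 27/36 of C → 141.75; 75/75 used.
3 item(s) taken whole; one partial (take 27/36 of C).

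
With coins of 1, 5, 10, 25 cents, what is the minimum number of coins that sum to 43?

43 − 1×25→18 − 1×10→8 − 1×5→3 − 3×1→0
Total coins = 1 + 1 + 1 + 3 = 6

6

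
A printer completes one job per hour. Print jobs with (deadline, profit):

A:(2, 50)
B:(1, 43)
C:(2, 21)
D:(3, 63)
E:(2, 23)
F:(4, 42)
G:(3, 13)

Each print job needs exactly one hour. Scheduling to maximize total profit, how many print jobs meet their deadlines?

4

Sort by profit descending; place each in the latest free slot ≤ its deadline.
By profit: D(d3,63), A(d2,50), B(d1,43), F(d4,42), E(d2,23), C(d2,21), G(d3,13)
D→slot 3; A→slot 2; B→slot 1; F→slot 4; E skipped; C skipped; G skipped.
4 of 7 scheduled.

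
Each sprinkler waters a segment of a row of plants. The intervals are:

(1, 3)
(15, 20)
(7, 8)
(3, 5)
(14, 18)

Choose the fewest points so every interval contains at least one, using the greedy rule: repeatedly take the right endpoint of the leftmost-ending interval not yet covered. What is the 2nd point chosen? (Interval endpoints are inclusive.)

Process intervals by earliest right end; each time one isn't hit yet, stab at its right endpoint.
By right end: [1,3]  [3,5]  [7,8]  [14,18]  [15,20]
[1,3] uncovered → point at 3; [7,8] uncovered → point at 8; [14,18] uncovered → point at 18.
Points: 3, 8, 18 (3 total).

8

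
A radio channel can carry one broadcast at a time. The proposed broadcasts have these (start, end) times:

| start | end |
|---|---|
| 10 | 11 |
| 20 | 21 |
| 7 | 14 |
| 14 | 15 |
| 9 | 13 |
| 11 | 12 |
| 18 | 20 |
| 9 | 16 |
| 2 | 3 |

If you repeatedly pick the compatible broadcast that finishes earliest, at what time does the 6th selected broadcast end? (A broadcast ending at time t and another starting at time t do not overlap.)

By end time: (2,3), (10,11), (11,12), (9,13), (7,14), (14,15), (9,16), (18,20), (20,21).
Pick (2,3); next start ≥ 3 → (10,11); next start ≥ 11 → (11,12); next start ≥ 12 → (14,15); next start ≥ 15 → (18,20); next start ≥ 20 → (20,21).
Selected: (2,3) (10,11) (11,12) (14,15) (18,20) (20,21)

21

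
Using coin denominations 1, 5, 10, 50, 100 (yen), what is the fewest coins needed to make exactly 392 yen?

392 = 3×100 + 1×50 + 4×10 + 2×1
Total coins = 3 + 1 + 4 + 2 = 10

10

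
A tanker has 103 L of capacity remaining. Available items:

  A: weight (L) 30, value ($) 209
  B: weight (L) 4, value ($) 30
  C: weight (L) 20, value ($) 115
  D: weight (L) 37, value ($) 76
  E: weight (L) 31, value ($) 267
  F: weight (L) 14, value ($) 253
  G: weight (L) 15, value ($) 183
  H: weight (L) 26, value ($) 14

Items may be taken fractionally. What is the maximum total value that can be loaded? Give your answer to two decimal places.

993.75

Ratios (sorted): F 18.07, G 12.20, E 8.61, B 7.50, A 6.97, C 5.75, D 2.05, H 0.54
take F (14 @ 253); take G (15 @ 183); take E (31 @ 267); take B (4 @ 30); take A (30 @ 209); take 9/20 of C → 51.75. Capacity used 103/103.
Total value = 993.75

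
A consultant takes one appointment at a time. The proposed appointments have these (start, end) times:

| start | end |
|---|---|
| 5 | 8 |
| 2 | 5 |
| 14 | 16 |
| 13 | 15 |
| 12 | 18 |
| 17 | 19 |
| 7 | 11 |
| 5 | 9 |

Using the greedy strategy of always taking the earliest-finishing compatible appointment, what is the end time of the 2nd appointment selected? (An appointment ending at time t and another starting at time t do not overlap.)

Order by finish time; keep every interval that doesn't clash with the previous kept one.
Sorted by end: (2,5)  (5,8)  (5,9)  (7,11)  (13,15)  (14,16)  (12,18)  (17,19)
take (2,5); take (5,8); take (13,15); skip (14,16); take (17,19).
Selected: (2,5) (5,8) (13,15) (17,19)

8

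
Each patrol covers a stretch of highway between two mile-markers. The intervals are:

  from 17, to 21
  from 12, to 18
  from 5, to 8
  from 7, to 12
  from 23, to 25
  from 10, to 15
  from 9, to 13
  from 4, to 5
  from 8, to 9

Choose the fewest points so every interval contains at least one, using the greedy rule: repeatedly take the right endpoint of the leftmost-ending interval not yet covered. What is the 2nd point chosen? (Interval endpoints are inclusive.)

Sorted: [4,5] [5,8] [8,9] [7,12] [9,13] [10,15] [12,18] [17,21] [23,25]
{[4,5],[5,8]} hit by 5; {[8,9],[7,12],[9,13]} hit by 9; {[10,15],[12,18]} hit by 15; {[17,21]} hit by 21; {[23,25]} hit by 25.
Points: 5, 9, 15, 21, 25 (5 total).

9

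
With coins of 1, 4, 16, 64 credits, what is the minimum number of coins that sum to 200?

Greedy: take as many of the largest coin as possible, then repeat with the remainder.
200 = 3×64 + 2×4
Total coins = 3 + 2 = 5

5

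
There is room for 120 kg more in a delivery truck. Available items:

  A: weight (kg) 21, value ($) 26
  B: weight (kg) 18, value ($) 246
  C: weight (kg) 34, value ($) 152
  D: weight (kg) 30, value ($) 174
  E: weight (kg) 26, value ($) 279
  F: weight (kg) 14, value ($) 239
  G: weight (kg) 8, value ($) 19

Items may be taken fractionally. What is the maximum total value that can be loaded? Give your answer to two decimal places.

Ratios (sorted): F 17.07, B 13.67, E 10.73, D 5.80, C 4.47, G 2.38, A 1.24
take F (14 @ 239); take B (18 @ 246); take E (26 @ 279); take D (30 @ 174); take 32/34 of C → 143.06. Capacity used 120/120.
Total value = 1081.06

1081.06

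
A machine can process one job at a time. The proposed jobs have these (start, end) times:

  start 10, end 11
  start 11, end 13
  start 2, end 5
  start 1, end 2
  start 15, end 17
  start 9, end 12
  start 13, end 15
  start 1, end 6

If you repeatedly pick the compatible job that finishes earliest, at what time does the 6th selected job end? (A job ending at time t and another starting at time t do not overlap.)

17

Sorted by end: (1,2)  (2,5)  (1,6)  (10,11)  (9,12)  (11,13)  (13,15)  (15,17)
take (1,2); take (2,5); take (10,11); take (11,13); take (13,15); take (15,17).
Selected: (1,2) (2,5) (10,11) (11,13) (13,15) (15,17)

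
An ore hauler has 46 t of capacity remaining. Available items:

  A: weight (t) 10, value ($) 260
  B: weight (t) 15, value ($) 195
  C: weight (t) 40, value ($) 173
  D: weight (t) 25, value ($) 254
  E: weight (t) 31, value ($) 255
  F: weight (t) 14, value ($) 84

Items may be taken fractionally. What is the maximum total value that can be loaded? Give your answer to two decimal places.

Order: A (260/10=26.00) > B (195/15=13.00) > D (254/25=10.16) > E (255/31=8.23) > F (84/14=6.00) > C (173/40=4.33)
Fill: take A (10 @ 260) → take B (15 @ 195) → take 21/25 of D → 213.36; 46/46 used.
Total value = 668.36

668.36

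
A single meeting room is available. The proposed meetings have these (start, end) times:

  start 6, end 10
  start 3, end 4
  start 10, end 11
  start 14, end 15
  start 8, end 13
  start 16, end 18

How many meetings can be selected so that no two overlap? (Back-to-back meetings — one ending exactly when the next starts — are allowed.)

Greedy by earliest finish: after sorting by end time, pick each interval compatible with the last pick.
By end time: (3,4), (6,10), (10,11), (8,13), (14,15), (16,18).
Pick (3,4); next start ≥ 4 → (6,10); next start ≥ 10 → (10,11); next start ≥ 11 → (14,15); next start ≥ 15 → (16,18).
Selected 5 meetings.

5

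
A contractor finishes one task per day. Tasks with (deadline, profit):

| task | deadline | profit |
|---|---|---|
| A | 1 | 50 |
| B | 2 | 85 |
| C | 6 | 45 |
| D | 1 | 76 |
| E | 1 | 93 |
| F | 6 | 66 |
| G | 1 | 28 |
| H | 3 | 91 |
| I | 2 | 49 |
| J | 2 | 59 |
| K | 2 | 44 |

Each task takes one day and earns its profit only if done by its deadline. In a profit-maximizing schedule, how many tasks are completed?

5

Take jobs in profit order; each goes to the latest open slot no later than its deadline.
By profit: E(d1,93), H(d3,91), B(d2,85), D(d1,76), F(d6,66), J(d2,59), A(d1,50), I(d2,49), C(d6,45), K(d2,44), G(d1,28)
E→slot 1; H→slot 3; B→slot 2; D skipped; F→slot 6; J skipped; A skipped; I skipped; C→slot 5; K skipped; G skipped.
5 of 11 scheduled.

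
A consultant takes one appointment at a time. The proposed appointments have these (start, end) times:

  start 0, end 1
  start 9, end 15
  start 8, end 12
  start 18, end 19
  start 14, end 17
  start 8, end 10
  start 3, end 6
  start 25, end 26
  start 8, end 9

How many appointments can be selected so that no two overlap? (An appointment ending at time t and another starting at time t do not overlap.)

6

Order by finish time; keep every interval that doesn't clash with the previous kept one.
Sorted by end: (0,1)  (3,6)  (8,9)  (8,10)  (8,12)  (9,15)  (14,17)  (18,19)  (25,26)
take (0,1); take (3,6); take (8,9); skip (8,10); take (9,15); take (18,19); take (25,26).
Selected 6 appointments.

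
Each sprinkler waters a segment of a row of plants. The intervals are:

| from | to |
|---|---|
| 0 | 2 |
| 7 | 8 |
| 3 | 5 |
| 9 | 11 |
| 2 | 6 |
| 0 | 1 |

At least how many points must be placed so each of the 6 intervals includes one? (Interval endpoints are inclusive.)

Sort by right endpoint; whenever an interval is uncovered, place a point at its right end.
Sorted: [0,1] [0,2] [3,5] [2,6] [7,8] [9,11]
{[0,1],[0,2]} hit by 1; {[3,5],[2,6]} hit by 5; {[7,8]} hit by 8; {[9,11]} hit by 11.
Points: 1, 5, 8, 11 (4 total).

4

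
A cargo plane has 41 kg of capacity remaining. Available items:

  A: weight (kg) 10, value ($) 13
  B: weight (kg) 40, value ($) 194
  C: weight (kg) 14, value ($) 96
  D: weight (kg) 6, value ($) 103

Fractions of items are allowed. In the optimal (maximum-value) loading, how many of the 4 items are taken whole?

2

Ratios (sorted): D 17.17, C 6.86, B 4.85, A 1.30
take D (6 @ 103); take C (14 @ 96); take 21/40 of B → 101.85. Capacity used 41/41.
2 item(s) taken whole; one partial (take 21/40 of B).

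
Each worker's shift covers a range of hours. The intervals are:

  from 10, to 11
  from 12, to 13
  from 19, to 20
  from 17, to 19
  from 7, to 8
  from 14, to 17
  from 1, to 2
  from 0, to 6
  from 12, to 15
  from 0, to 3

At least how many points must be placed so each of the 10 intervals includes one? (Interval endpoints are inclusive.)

Process intervals by earliest right end; each time one isn't hit yet, stab at its right endpoint.
By right end: [1,2]  [0,3]  [0,6]  [7,8]  [10,11]  [12,13]  [12,15]  [14,17]  [17,19]  [19,20]
[1,2] uncovered → point at 2; [7,8] uncovered → point at 8; [10,11] uncovered → point at 11; [12,13] uncovered → point at 13; [14,17] uncovered → point at 17; [19,20] uncovered → point at 20.
Points: 2, 8, 11, 13, 17, 20 (6 total).

6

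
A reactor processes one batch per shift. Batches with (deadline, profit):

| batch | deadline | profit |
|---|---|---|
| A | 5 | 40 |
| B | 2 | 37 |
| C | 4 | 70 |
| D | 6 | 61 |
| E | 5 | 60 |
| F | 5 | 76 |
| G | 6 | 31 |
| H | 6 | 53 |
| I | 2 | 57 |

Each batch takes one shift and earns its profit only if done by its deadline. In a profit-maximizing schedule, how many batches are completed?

6

Sort by profit descending; place each in the latest free slot ≤ its deadline.
Profit order: F=76 C=70 D=61 E=60 I=57 H=53 A=40 B=37 G=31
Assign: F→slot 5, C→slot 4, D→slot 6, E→slot 3, I→slot 2, H→slot 1, A skipped, B skipped, G skipped.
Slots: [1:H] [2:I] [3:E] [4:C] [5:F] [6:D]
6 of 9 scheduled.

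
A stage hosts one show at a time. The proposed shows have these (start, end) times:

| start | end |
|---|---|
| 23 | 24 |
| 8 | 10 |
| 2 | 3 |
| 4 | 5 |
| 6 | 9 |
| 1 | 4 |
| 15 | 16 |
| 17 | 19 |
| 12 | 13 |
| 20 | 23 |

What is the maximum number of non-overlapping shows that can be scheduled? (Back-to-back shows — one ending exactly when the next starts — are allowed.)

8

Order by finish time; keep every interval that doesn't clash with the previous kept one.
By end time: (2,3), (1,4), (4,5), (6,9), (8,10), (12,13), (15,16), (17,19), (20,23), (23,24).
Pick (2,3); next start ≥ 3 → (4,5); next start ≥ 5 → (6,9); next start ≥ 9 → (12,13); next start ≥ 13 → (15,16); next start ≥ 16 → (17,19); next start ≥ 19 → (20,23); next start ≥ 23 → (23,24).
Selected 8 shows.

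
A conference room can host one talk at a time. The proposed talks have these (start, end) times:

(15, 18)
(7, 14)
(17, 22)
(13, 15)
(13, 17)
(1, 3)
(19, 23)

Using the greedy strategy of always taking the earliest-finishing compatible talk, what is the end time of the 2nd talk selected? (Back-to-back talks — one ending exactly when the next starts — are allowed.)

Greedy by earliest finish: after sorting by end time, pick each interval compatible with the last pick.
Sorted by end: (1,3)  (7,14)  (13,15)  (13,17)  (15,18)  (17,22)  (19,23)
take (1,3); take (7,14); take (15,18); skip (17,22); take (19,23).
Selected: (1,3) (7,14) (15,18) (19,23)

14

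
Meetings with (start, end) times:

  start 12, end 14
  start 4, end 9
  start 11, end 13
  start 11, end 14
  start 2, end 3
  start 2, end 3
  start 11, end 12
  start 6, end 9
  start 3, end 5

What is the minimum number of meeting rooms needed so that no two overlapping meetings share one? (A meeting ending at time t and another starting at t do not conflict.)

Events (time:±→running): 2:+→1 2:+→2 3:-→1 3:-→0 3:+→1 4:+→2 5:-→1 6:+→2 9:-→1 9:-→0 11:+→1 11:+→2 11:+→3 … peak 3.

3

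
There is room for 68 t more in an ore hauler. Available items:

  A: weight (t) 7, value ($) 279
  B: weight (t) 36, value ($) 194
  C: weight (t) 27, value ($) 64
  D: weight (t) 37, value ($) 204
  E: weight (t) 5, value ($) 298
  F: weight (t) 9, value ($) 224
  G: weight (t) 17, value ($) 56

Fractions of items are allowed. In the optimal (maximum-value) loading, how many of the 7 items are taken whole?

4

Sort by value per unit weight and fill in that order.
Order: E (298/5=59.60) > A (279/7=39.86) > F (224/9=24.89) > D (204/37=5.51) > B (194/36=5.39) > G (56/17=3.29) > C (64/27=2.37)
Fill: take E (5 @ 298) → take A (7 @ 279) → take F (9 @ 224) → take D (37 @ 204) → take 10/36 of B → 53.89; 68/68 used.
4 item(s) taken whole; one partial (take 10/36 of B).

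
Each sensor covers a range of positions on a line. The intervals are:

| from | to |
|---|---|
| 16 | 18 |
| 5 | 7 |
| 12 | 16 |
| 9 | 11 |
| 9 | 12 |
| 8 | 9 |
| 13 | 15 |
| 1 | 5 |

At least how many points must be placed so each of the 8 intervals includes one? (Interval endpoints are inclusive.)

4

Process intervals by earliest right end; each time one isn't hit yet, stab at its right endpoint.
By right end: [1,5]  [5,7]  [8,9]  [9,11]  [9,12]  [13,15]  [12,16]  [16,18]
[1,5] uncovered → point at 5; [8,9] uncovered → point at 9; [13,15] uncovered → point at 15; [16,18] uncovered → point at 18.
Points: 5, 9, 15, 18 (4 total).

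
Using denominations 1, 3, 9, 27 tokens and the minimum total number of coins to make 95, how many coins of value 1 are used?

2

95 = 3×27 + 1×9 + 1×3 + 2×1
Count of 1: 2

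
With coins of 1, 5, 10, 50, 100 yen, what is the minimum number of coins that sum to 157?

Greedy: take as many of the largest coin as possible, then repeat with the remainder.
157 = 1×100 + 1×50 + 1×5 + 2×1
Total coins = 1 + 1 + 1 + 2 = 5

5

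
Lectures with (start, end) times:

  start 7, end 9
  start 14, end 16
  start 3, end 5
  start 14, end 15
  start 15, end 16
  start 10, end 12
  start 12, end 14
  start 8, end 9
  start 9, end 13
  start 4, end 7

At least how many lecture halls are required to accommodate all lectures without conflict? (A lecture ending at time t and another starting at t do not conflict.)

Count concurrent intervals with a sweep; the peak is the room count.
Events (time:±→running): 3:+→1 4:+→2 … peak 2.

2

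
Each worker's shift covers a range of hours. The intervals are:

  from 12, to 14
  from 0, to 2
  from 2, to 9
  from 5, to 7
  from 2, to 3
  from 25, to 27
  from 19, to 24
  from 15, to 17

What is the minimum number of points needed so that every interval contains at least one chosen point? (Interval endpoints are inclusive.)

Sort by right endpoint; whenever an interval is uncovered, place a point at its right end.
By right end: [0,2]  [2,3]  [5,7]  [2,9]  [12,14]  [15,17]  [19,24]  [25,27]
[0,2] uncovered → point at 2; [5,7] uncovered → point at 7; [12,14] uncovered → point at 14; [15,17] uncovered → point at 17; [19,24] uncovered → point at 24; [25,27] uncovered → point at 27.
Points: 2, 7, 14, 17, 24, 27 (6 total).

6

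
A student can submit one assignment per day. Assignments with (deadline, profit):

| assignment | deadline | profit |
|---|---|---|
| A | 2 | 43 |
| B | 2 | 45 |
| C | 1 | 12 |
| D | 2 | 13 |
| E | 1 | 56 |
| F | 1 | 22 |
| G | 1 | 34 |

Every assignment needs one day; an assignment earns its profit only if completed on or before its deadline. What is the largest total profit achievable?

101

Take jobs in profit order; each goes to the latest open slot no later than its deadline.
By profit: E(d1,56), B(d2,45), A(d2,43), G(d1,34), F(d1,22), D(d2,13), C(d1,12)
E→slot 1; B→slot 2; A skipped; G skipped; F skipped; D skipped; C skipped.
Profit = 56 + 45 = 101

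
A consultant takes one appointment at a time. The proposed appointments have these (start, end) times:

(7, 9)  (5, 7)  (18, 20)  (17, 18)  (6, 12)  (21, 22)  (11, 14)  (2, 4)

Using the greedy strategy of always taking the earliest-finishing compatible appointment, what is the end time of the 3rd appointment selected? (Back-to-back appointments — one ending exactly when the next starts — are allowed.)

Greedy by earliest finish: after sorting by end time, pick each interval compatible with the last pick.
Sorted by end: (2,4)  (5,7)  (7,9)  (6,12)  (11,14)  (17,18)  (18,20)  (21,22)
take (2,4); take (5,7); take (7,9); take (11,14); take (17,18); take (18,20); take (21,22).
Selected: (2,4) (5,7) (7,9) (11,14) (17,18) (18,20) (21,22)

9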